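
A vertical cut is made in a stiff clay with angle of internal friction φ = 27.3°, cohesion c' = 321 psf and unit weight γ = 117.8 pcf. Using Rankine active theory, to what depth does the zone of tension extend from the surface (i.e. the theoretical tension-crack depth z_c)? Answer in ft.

8.95 ft

K_a = tan²(45° − 27.3°/2) = 0.3711; √K_a = 0.6092.
The active pressure is zero where K_a γ z = 2c√K_a, so z_c = 2c/(γ√K_a) = 2×321/(117.8×0.6092) = 8.946 ft.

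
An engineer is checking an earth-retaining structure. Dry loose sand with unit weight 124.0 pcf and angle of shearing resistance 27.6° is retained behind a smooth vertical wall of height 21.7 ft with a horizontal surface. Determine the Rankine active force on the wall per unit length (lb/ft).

K_a = tan²(45° − φ/2) = 0.3668.
P_a = ½ K_a γ H² = 0.5 × 0.3668 × 124.0 × 21.7² = 10710 lb/ft.

10700 lb/ft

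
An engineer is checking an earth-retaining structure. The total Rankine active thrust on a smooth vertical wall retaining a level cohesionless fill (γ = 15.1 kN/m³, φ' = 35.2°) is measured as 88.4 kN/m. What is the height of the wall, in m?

6.60 m

K_a = 0.2687. P_a = ½ K_a γ H² ⇒ H = √(2P_a/(K_a γ)).
H = √(2×88.4/(0.2687×15.1)) = 6.601 m.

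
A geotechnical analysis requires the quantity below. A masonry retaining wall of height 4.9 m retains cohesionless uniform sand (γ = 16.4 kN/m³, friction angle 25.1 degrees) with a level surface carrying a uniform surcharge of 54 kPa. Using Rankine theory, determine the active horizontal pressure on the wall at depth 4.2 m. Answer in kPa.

K_a = (1 − sin φ)/(1 + sin φ) = 0.4043.
σ_v = γz + q = 16.4 × 4.2 + 54 = 122.9 kPa.
σ_h = K_a σ_v = 0.4043 × 122.9 = 49.68 kPa.

49.7 kPa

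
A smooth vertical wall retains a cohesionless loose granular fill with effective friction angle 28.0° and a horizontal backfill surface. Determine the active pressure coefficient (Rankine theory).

0.361

K_a = tan²(45° − φ/2) = tan²(31.00°) = 0.3610.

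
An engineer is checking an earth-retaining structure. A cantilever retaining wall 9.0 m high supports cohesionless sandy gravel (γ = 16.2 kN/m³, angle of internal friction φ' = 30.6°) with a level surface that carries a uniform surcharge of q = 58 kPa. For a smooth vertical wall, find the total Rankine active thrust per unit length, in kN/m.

K_a = tan²(45° − φ/2) = 0.3253.
Soil triangle: ½ K_a γ H² = 0.5×0.3253×16.2×9.0² = 213.5 kN/m.
Surcharge rectangle: K_a q H = 0.3253×58×9.0 = 169.8 kN/m.
Total = 213.5 + 169.8 = 383.3 kN/m.

383 kN/m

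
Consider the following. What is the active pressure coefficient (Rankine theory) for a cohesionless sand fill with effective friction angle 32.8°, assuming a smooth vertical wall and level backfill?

0.297

K_a = (1 − sin φ)/(1 + sin φ) = (1 − sin 32.8°)/(1 + sin 32.8°) = 0.2973.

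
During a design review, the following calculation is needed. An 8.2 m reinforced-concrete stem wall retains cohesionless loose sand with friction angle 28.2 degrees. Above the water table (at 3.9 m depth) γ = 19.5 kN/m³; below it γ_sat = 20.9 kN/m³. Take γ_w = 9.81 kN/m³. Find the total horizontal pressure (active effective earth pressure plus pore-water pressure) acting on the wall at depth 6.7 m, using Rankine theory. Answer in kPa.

K_a = (1 − sin φ)/(1 + sin φ) = 0.3582.
γ' = 20.9 − 9.81 = 11.09 kN/m³.
Effective vertical stress at 6.7 m: σ'_v = 19.5×3.9 + 11.09×2.80 = 107.1 kPa.
σ'_h = K_a σ'_v = 0.3582 × 107.1 = 38.36 kPa; u = γ_w × 2.80 = 27.47 kPa.
Total σ_h = 38.36 + 27.47 = 65.83 kPa.

65.8 kPa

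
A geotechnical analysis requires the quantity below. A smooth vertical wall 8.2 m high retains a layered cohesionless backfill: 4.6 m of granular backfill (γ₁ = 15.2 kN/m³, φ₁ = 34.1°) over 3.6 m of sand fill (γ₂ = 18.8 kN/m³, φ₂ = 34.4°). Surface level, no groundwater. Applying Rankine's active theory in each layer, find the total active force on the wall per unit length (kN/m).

149 kN/m

K_a1 = tan²(45°−34.1°/2) = 0.2815; K_a2 = tan²(45°−34.4°/2) = 0.2780.
Layer 1: σ at base = K_a1 γ₁ h₁ = 19.68 kPa; P₁ = ½×19.68×4.6 = 45.27.
Layer 2: σ_v at top = γ₁h₁ = 69.92; σ_h top = K_a2×69.92 = 19.44; σ_h base = K_a2×(69.92+18.8×3.6) = 38.25.
P₂ = ½(19.44+38.25)×3.6 = 103.8. Total P_a = 45.27+103.8 = 149.1 kN/m.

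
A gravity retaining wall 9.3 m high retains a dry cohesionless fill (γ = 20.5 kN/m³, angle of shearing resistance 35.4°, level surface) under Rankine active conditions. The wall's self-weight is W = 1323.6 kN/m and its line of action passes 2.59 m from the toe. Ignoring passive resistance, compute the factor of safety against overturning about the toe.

4.68

K_a = tan²(45° − 35.4°/2) = 0.2664.
P_a = ½K_aγH² = 0.5×0.2664×20.5×9.3² = 236.2 kN/m, acting at H/3 = 3.100 m above the base.
Overturning moment M_o = P_a × H/3 = 236.2 × 3.100 = 732.1.
Resisting moment M_r = W × 2.59 = 1323.6 × 2.59 = 3428.
FS_overturning = M_r/M_o = 3428/732.1 = 4.682.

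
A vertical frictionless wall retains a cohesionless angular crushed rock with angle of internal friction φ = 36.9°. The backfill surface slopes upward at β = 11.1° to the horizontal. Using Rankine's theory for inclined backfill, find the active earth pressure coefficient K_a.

K_a = cos β · (cos β − √(cos²β − cos²φ)) / (cos β + √(cos²β − cos²φ)).
cos β = 0.9813, cos φ = 0.7997, √(cos²β − cos²φ) = 0.5687.
K_a = 0.9813 × (0.9813 − 0.5687)/(0.9813 + 0.5687) = 0.2612.

0.261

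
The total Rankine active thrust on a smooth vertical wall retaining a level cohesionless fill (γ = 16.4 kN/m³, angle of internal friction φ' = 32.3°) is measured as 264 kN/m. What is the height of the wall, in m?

10.3 m

K_a = 0.3035. P_a = ½ K_a γ H² ⇒ H = √(2P_a/(K_a γ)).
H = √(2×264/(0.3035×16.4)) = 10.30 m.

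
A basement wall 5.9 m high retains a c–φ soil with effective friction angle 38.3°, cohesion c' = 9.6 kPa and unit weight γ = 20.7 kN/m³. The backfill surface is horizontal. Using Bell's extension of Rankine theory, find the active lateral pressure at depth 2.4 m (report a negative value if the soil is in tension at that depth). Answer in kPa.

2.36 kPa

K_a = (1 − sin φ)/(1 + sin φ) = 0.2347.
σ_a = K_a γ z − 2c√K_a = 0.2347×20.7×2.4 − 2×9.6×0.4845 = 2.359 kPa.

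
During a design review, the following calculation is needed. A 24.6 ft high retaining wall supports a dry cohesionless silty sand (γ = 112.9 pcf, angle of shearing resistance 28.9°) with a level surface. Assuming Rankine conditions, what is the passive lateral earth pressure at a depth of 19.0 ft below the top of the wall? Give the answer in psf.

6160 psf

K_p = (1 + sin φ)/(1 − sin φ) = 2.871.
σ_h = K_p γ z = 2.871 × 112.9 × 19.0 = 6158 psf.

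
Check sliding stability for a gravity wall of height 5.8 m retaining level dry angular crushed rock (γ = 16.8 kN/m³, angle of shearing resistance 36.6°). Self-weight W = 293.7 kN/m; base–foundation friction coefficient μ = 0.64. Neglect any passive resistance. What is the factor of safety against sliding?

2.63

K_a = tan²(45° − 36.6°/2) = 0.2530.
P_a = ½K_aγH² = 0.5×0.2530×16.8×5.8² = 71.48 kN/m, acting at H/3 = 1.933 m above the base.
FS_sliding = μW / P_a = 0.64×293.7 / 71.48 = 2.630.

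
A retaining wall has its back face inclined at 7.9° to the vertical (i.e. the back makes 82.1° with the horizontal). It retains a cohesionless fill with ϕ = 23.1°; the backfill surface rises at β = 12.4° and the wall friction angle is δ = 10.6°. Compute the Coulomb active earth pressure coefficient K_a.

0.566

K_a = sin²(α+φ) / [sin²α · sin(α−δ) · (1 + √{sin(φ+δ)sin(φ−β) / (sin(α−δ)sin(α+β))})²].
With α = 82.1°, φ = 23.1°, δ = 10.6°, β = 12.4°: K_a = 0.5658.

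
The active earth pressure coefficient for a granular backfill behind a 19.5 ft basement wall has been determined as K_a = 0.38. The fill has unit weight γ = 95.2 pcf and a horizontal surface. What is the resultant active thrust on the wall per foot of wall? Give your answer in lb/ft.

P = ½ K_a γ H² = 0.5 × 0.38 × 95.2 × 19.5² = 6878 lb/ft.

6880 lb/ft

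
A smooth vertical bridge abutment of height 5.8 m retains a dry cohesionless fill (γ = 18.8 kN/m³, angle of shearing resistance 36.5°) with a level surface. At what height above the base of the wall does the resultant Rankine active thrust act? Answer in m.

1.93 m

K_a = 0.2541.
The pressure distribution is triangular, so the resultant acts at H/3 above the base = 5.8/3 = 1.933 m.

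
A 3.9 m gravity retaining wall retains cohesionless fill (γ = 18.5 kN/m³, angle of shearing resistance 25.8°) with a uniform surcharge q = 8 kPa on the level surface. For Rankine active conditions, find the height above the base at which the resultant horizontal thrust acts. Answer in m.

1.42 m

K_a = 0.3935.
Triangular part P₁ = ½K_aγH² = 55.36 at H/3 = 1.300 m; rectangular part P₂ = K_a q H = 12.28 at H/2 = 1.950 m.
ȳ = (P₁·1.300 + P₂·1.950)/(P₁+P₂) = 1.418 m.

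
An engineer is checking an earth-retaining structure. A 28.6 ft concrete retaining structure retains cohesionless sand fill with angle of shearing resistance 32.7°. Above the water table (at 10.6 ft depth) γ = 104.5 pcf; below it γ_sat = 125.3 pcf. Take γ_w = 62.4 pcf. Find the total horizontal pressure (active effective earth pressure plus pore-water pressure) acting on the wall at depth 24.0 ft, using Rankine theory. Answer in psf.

K_a = (1 − sin φ)/(1 + sin φ) = 0.2985.
γ' = 125.3 − 62.4 = 62.90 pcf.
Effective vertical stress at 24.0 ft: σ'_v = 104.5×10.6 + 62.90×13.4 = 1951 psf.
σ'_h = K_a σ'_v = 0.2985 × 1951 = 582.2 psf; u = γ_w × 13.4 = 836.2 psf.
Total σ_h = 582.2 + 836.2 = 1418 psf.

1420 psf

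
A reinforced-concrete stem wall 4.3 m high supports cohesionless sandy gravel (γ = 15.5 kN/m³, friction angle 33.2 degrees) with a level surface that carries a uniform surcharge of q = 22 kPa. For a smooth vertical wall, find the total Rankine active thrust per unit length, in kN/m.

K_a = tan²(45° − φ/2) = 0.2924.
Soil triangle: ½ K_a γ H² = 0.5×0.2924×15.5×4.3² = 41.89 kN/m.
Surcharge rectangle: K_a q H = 0.2924×22×4.3 = 27.66 kN/m.
Total = 41.89 + 27.66 = 69.55 kN/m.

69.6 kN/m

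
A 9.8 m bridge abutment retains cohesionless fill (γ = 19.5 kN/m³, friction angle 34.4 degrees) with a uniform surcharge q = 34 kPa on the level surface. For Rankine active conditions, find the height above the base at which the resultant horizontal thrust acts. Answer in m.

3.70 m

K_a = 0.2780.
Triangular part P₁ = ½K_aγH² = 260.3 at H/3 = 3.267 m; rectangular part P₂ = K_a q H = 92.62 at H/2 = 4.900 m.
ȳ = (P₁·3.267 + P₂·4.900)/(P₁+P₂) = 3.695 m.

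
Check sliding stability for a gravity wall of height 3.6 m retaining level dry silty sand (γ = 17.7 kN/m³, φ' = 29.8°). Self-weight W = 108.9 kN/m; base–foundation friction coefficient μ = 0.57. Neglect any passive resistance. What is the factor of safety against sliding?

1.61

K_a = tan²(45° − 29.8°/2) = 0.3360.
P_a = ½K_aγH² = 0.5×0.3360×17.7×3.6² = 38.54 kN/m, acting at H/3 = 1.200 m above the base.
FS_sliding = μW / P_a = 0.57×108.9 / 38.54 = 1.611.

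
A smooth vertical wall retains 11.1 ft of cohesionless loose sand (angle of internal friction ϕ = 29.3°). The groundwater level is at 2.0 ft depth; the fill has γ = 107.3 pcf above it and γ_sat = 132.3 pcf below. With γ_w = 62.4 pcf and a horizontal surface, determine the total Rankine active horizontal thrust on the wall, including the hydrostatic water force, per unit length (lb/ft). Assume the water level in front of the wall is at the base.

4320 lb/ft

K_a = tan²(45° − φ/2) = 0.3428.
γ' = 132.3 − 62.4 = 69.90 pcf. Depth below WT = 9.1 ft.
σ'_h at WT = K_a γ d_w = 73.57 psf; at base = 73.57 + K_a γ' × 9.1 = 291.6 psf.
P₁ (0–2.0 ft) = ½×73.57×2.0 = 73.57. P₂ (2.0–11.1 ft) = ½(73.57+291.6)×9.1 = 1662.
P_w = ½ γ_w h₂² = 0.5×62.4×9.1² = 2584. Total = 73.57+1662+2584 = 4319 lb/ft.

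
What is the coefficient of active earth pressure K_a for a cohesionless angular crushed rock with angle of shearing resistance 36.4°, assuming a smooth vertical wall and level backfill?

0.255

K_a = (1 − sin φ)/(1 + sin φ) = (1 − sin 36.4°)/(1 + sin 36.4°) = 0.2552.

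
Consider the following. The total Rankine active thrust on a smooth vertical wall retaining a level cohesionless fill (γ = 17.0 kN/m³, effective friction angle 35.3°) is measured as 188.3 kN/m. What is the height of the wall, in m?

9.10 m

K_a = 0.2675. P_a = ½ K_a γ H² ⇒ H = √(2P_a/(K_a γ)).
H = √(2×188.3/(0.2675×17.0)) = 9.100 m.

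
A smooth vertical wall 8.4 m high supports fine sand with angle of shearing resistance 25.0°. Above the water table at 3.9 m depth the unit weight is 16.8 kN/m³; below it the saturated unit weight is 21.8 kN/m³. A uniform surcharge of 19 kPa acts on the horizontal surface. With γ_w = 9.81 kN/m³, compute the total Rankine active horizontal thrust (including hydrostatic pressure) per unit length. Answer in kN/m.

K_a = tan²(45° − φ/2) = 0.4059.
γ' = 21.8 − 9.81 = 11.99 kN/m³. h₂ = H − d_w = 4.5 m.
σ'_h: at surface K_a·q = 7.711; at WT K_a(q+γd_w) = 34.30; at base K_a(q+γd_w+γ'h₂) = 56.20 kPa.
P₁ = ½(7.711+34.30)×3.9 = 81.93; P₂ = ½(34.30+56.20)×4.5 = 203.6; P_w = ½γ_w h₂² = 99.33.
Total = 81.93+203.6+99.33 = 384.9 kN/m.

385 kN/m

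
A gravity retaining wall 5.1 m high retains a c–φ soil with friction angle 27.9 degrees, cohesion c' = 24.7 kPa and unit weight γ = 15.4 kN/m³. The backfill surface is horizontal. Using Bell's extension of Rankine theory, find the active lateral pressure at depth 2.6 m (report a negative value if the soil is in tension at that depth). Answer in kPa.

-15.2 kPa

K_a = (1 − sin φ)/(1 + sin φ) = 0.3625.
σ_a = K_a γ z − 2c√K_a = 0.3625×15.4×2.6 − 2×24.7×0.6020 = -15.23 kPa.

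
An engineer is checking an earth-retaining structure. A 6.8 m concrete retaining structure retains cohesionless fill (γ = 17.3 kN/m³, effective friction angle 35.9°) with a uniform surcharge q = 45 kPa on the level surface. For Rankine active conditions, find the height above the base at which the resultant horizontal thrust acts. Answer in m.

K_a = 0.2607.
Triangular part P₁ = ½K_aγH² = 104.3 at H/3 = 2.267 m; rectangular part P₂ = K_a q H = 79.79 at H/2 = 3.400 m.
ȳ = (P₁·2.267 + P₂·3.400)/(P₁+P₂) = 2.758 m.

2.76 m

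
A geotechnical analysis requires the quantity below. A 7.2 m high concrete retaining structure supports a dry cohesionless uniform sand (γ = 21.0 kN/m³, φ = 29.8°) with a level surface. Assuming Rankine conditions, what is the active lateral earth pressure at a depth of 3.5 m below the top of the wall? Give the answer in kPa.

24.7 kPa

K_a = (1 − sin φ)/(1 + sin φ) = 0.3360.
σ_h = K_a γ z = 0.3360 × 21.0 × 3.5 = 24.70 kPa.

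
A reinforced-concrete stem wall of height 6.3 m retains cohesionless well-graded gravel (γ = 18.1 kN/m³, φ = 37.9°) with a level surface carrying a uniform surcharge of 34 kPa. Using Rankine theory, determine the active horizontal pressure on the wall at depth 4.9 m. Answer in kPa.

29.3 kPa

K_a = (1 − sin φ)/(1 + sin φ) = 0.2389.
σ_v = γz + q = 18.1 × 4.9 + 34 = 122.7 kPa.
σ_h = K_a σ_v = 0.2389 × 122.7 = 29.32 kPa.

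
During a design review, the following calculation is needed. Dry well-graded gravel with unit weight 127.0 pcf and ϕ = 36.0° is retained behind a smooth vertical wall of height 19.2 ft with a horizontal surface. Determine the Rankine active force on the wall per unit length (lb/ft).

K_a = tan²(45° − φ/2) = 0.2596.
P_a = ½ K_a γ H² = 0.5 × 0.2596 × 127.0 × 19.2² = 6077 lb/ft.

6080 lb/ft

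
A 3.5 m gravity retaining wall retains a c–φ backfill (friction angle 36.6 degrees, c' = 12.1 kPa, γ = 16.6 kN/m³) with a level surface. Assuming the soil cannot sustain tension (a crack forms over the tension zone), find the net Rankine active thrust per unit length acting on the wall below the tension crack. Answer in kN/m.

0.759 kN/m

K_a = 0.2530; √K_a = 0.5029.
Tension-crack depth z_c = 2c/(γ√K_a) = 2×12.1/(16.6×0.5029) = 2.899 m.
σ_a at base = K_a γ H − 2c√K_a = 0.2530×16.6×3.5 − 2×12.1×0.5029 = 2.525 kPa.
P_a = ½ × 2.525 × (H − z_c) = 0.5×2.525×0.6014 = 0.7594 kN/m.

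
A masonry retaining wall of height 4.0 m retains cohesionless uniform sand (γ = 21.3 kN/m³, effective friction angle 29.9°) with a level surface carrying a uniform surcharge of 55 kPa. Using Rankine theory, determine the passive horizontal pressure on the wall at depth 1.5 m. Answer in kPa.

260 kPa

K_p = (1 + sin φ)/(1 − sin φ) = 2.988.
σ_v = γz + q = 21.3 × 1.5 + 55 = 86.95 kPa.
σ_h = K_p σ_v = 2.988 × 86.95 = 259.8 kPa.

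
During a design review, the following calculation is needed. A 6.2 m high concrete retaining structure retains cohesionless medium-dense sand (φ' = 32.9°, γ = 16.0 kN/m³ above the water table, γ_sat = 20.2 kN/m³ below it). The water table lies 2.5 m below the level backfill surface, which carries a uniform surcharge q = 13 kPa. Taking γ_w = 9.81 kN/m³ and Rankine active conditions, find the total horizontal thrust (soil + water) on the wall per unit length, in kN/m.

171 kN/m

K_a = tan²(45° − φ/2) = 0.2960.
γ' = 20.2 − 9.81 = 10.39 kN/m³. h₂ = H − d_w = 3.7 m.
σ'_h: at surface K_a·q = 3.848; at WT K_a(q+γd_w) = 15.69; at base K_a(q+γd_w+γ'h₂) = 27.07 kPa.
P₁ = ½(3.848+15.69)×2.5 = 24.42; P₂ = ½(15.69+27.07)×3.7 = 79.10; P_w = ½γ_w h₂² = 67.15.
Total = 24.42+79.10+67.15 = 170.7 kN/m.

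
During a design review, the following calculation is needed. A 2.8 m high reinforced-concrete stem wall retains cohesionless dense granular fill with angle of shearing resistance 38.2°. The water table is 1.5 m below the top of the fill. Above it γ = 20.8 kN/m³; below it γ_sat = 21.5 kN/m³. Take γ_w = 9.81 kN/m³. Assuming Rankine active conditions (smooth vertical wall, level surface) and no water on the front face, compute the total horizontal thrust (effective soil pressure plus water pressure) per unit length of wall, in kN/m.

25.7 kN/m

K_a = tan²(45° − φ/2) = 0.2358.
γ' = 21.5 − 9.81 = 11.69 kN/m³. Depth below WT = 1.3 m.
σ'_h at WT = K_a γ d_w = 7.356 kPa; at base = 7.356 + K_a γ' × 1.3 = 10.94 kPa.
P₁ (0–1.5 m) = ½×7.356×1.5 = 5.517. P₂ (1.5–2.8 m) = ½(7.356+10.94)×1.3 = 11.89.
P_w = ½ γ_w h₂² = 0.5×9.81×1.3² = 8.289. Total = 5.517+11.89+8.289 = 25.70 kN/m.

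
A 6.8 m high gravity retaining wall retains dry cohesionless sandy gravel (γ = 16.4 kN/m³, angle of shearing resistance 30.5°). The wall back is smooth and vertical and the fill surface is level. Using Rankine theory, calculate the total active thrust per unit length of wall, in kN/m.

K_a = tan²(45° − φ/2) = 0.3267.
P_a = ½ K_a γ H² = 0.5 × 0.3267 × 16.4 × 6.8² = 123.9 kN/m.

124 kN/m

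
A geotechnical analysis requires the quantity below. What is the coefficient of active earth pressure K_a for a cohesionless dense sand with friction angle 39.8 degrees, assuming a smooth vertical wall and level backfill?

K_a = (1 − sin φ)/(1 + sin φ) = (1 − sin 39.8°)/(1 + sin 39.8°) = 0.2194.

0.219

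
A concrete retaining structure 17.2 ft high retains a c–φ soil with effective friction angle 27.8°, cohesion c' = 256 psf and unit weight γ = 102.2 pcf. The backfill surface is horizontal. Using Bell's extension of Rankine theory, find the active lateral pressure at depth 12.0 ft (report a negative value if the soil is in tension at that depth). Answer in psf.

K_a = (1 − sin φ)/(1 + sin φ) = 0.3639.
σ_a = K_a γ z − 2c√K_a = 0.3639×102.2×12.0 − 2×256×0.6032 = 137.4 psf.

137 psf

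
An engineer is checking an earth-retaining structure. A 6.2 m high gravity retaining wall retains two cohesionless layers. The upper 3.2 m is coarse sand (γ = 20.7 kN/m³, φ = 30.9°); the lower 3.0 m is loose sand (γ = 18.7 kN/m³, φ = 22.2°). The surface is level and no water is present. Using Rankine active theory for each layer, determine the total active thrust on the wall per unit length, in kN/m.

K_a1 = tan²(45°−30.9°/2) = 0.3214; K_a2 = tan²(45°−22.2°/2) = 0.4515.
Layer 1: σ at base = K_a1 γ₁ h₁ = 21.29 kPa; P₁ = ½×21.29×3.2 = 34.06.
Layer 2: σ_v at top = γ₁h₁ = 66.24; σ_h top = K_a2×66.24 = 29.91; σ_h base = K_a2×(66.24+18.7×3.0) = 55.24.
P₂ = ½(29.91+55.24)×3.0 = 127.7. Total P_a = 34.06+127.7 = 161.8 kN/m.

162 kN/m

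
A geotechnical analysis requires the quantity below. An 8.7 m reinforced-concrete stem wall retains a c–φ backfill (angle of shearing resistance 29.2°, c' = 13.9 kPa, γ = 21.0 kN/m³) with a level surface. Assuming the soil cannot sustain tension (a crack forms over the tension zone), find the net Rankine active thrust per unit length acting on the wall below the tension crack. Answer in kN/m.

150 kN/m

K_a = 0.3442; √K_a = 0.5867.
Tension-crack depth z_c = 2c/(γ√K_a) = 2×13.9/(21.0×0.5867) = 2.256 m.
σ_a at base = K_a γ H − 2c√K_a = 0.3442×21.0×8.7 − 2×13.9×0.5867 = 46.58 kPa.
P_a = ½ × 46.58 × (H − z_c) = 0.5×46.58×6.444 = 150.1 kN/m.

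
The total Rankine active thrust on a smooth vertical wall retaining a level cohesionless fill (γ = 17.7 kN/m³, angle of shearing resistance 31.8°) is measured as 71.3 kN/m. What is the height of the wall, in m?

5.10 m

K_a = 0.3098. P_a = ½ K_a γ H² ⇒ H = √(2P_a/(K_a γ)).
H = √(2×71.3/(0.3098×17.7)) = 5.100 m.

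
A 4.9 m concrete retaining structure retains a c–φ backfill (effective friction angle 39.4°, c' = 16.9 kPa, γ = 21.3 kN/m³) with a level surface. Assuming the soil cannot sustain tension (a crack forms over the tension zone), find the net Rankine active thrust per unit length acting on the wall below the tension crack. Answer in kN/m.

K_a = 0.2234; √K_a = 0.4727.
Tension-crack depth z_c = 2c/(γ√K_a) = 2×16.9/(21.3×0.4727) = 3.357 m.
σ_a at base = K_a γ H − 2c√K_a = 0.2234×21.3×4.9 − 2×16.9×0.4727 = 7.344 kPa.
P_a = ½ × 7.344 × (H − z_c) = 0.5×7.344×1.543 = 5.666 kN/m.

5.67 kN/m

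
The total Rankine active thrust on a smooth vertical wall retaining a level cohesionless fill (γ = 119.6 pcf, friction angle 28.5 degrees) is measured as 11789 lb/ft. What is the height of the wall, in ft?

23.6 ft

K_a = 0.3540. P_a = ½ K_a γ H² ⇒ H = √(2P_a/(K_a γ)).
H = √(2×11789/(0.3540×119.6)) = 23.60 ft.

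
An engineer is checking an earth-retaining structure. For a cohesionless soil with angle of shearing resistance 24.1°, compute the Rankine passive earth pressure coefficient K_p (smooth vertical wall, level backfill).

K_p = (1 + sin φ)/(1 − sin φ) = tan²(45° + 24.1°/2) = 2.380.

2.38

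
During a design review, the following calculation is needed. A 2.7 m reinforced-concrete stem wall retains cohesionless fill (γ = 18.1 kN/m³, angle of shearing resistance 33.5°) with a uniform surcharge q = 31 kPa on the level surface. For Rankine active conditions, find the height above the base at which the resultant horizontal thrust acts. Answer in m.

K_a = 0.2887.
Triangular part P₁ = ½K_aγH² = 19.05 at H/3 = 0.9000 m; rectangular part P₂ = K_a q H = 24.17 at H/2 = 1.350 m.
ȳ = (P₁·0.9000 + P₂·1.350)/(P₁+P₂) = 1.152 m.

1.15 m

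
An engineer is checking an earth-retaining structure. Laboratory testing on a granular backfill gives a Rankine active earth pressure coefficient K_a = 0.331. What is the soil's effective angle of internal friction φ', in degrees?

K_a = tan²(45° − φ/2) ⇒ 45° − φ/2 = arctan(√0.331) = 29.91°.
φ = 2(45° − 29.91°) = 30.17°.

30.2°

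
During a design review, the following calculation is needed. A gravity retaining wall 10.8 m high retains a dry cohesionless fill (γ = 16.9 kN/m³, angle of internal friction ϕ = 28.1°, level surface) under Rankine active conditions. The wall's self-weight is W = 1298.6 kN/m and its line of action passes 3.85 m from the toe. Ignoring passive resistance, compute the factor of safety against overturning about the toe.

K_a = tan²(45° − 28.1°/2) = 0.3596.
P_a = ½K_aγH² = 0.5×0.3596×16.9×10.8² = 354.4 kN/m, acting at H/3 = 3.600 m above the base.
Overturning moment M_o = P_a × H/3 = 354.4 × 3.600 = 1276.
Resisting moment M_r = W × 3.85 = 1298.6 × 3.85 = 5000.
FS_overturning = M_r/M_o = 5000/1276 = 3.918.

3.92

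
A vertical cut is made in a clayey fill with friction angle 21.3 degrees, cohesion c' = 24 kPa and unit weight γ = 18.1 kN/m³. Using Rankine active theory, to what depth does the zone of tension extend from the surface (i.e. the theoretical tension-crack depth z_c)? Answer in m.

3.88 m

K_a = tan²(45° − 21.3°/2) = 0.4671; √K_a = 0.6834.
The active pressure is zero where K_a γ z = 2c√K_a, so z_c = 2c/(γ√K_a) = 2×24/(18.1×0.6834) = 3.880 m.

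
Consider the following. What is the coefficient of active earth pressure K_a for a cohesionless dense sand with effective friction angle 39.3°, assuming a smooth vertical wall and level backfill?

0.224

K_a = (1 − sin φ)/(1 + sin φ) = (1 − sin 39.3°)/(1 + sin 39.3°) = 0.2245.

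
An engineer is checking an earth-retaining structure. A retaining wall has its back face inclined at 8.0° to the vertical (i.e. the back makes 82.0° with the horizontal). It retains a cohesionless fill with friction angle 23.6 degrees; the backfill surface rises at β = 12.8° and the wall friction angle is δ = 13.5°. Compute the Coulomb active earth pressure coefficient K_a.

K_a = sin²(α+φ) / [sin²α · sin(α−δ) · (1 + √{sin(φ+δ)sin(φ−β) / (sin(α−δ)sin(α+β))})²].
With α = 82.0°, φ = 23.6°, δ = 13.5°, β = 12.8°: K_a = 0.5586.

0.559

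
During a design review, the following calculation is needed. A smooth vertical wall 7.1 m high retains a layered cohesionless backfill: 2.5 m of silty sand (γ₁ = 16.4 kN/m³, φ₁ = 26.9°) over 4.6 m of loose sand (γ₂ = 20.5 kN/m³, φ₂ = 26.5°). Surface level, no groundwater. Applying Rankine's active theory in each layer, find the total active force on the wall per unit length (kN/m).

175 kN/m

K_a1 = tan²(45°−26.9°/2) = 0.3770; K_a2 = tan²(45°−26.5°/2) = 0.3829.
Layer 1: σ at base = K_a1 γ₁ h₁ = 15.46 kPa; P₁ = ½×15.46×2.5 = 19.32.
Layer 2: σ_v at top = γ₁h₁ = 41.00; σ_h top = K_a2×41.00 = 15.70; σ_h base = K_a2×(41.00+20.5×4.6) = 51.81.
P₂ = ½(15.70+51.81)×4.6 = 155.3. Total P_a = 19.32+155.3 = 174.6 kN/m.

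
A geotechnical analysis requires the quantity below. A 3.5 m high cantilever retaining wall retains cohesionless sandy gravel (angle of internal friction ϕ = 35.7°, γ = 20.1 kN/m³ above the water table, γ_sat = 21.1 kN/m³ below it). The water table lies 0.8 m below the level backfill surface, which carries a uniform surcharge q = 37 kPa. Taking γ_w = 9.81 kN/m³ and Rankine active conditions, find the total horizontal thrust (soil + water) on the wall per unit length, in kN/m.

93.7 kN/m

K_a = tan²(45° − φ/2) = 0.2630.
γ' = 21.1 − 9.81 = 11.29 kN/m³. h₂ = H − d_w = 2.7 m.
σ'_h: at surface K_a·q = 9.731; at WT K_a(q+γd_w) = 13.96; at base K_a(q+γd_w+γ'h₂) = 21.98 kPa.
P₁ = ½(9.731+13.96)×0.8 = 9.476; P₂ = ½(13.96+21.98)×2.7 = 48.51; P_w = ½γ_w h₂² = 35.76.
Total = 9.476+48.51+35.76 = 93.75 kN/m.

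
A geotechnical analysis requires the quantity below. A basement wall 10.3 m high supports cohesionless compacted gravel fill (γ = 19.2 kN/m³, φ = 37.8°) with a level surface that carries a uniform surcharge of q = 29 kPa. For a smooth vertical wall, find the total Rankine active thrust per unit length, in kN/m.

K_a = tan²(45° − φ/2) = 0.2400.
Soil triangle: ½ K_a γ H² = 0.5×0.2400×19.2×10.3² = 244.4 kN/m.
Surcharge rectangle: K_a q H = 0.2400×29×10.3 = 71.69 kN/m.
Total = 244.4 + 71.69 = 316.1 kN/m.

316 kN/m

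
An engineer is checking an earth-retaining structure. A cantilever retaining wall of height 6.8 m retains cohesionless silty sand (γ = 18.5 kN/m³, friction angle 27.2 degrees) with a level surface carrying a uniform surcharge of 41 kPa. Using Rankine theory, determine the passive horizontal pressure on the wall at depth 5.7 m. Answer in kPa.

393 kPa

K_p = (1 + sin φ)/(1 − sin φ) = 2.684.
σ_v = γz + q = 18.5 × 5.7 + 41 = 146.4 kPa.
σ_h = K_p σ_v = 2.684 × 146.4 = 393.1 kPa.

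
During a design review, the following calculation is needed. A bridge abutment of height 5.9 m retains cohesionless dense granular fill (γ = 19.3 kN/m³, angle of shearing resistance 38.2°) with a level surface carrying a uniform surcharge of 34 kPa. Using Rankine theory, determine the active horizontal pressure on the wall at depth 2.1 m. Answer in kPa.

K_a = (1 − sin φ)/(1 + sin φ) = 0.2358.
σ_v = γz + q = 19.3 × 2.1 + 34 = 74.53 kPa.
σ_h = K_a σ_v = 0.2358 × 74.53 = 17.57 kPa.

17.6 kPa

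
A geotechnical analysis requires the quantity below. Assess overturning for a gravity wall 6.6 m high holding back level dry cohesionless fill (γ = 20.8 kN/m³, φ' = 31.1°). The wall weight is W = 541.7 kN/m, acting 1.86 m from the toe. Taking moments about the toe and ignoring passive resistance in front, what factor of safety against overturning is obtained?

K_a = tan²(45° − 31.1°/2) = 0.3188.
P_a = ½K_aγH² = 0.5×0.3188×20.8×6.6² = 144.4 kN/m, acting at H/3 = 2.200 m above the base.
Overturning moment M_o = P_a × H/3 = 144.4 × 2.200 = 317.7.
Resisting moment M_r = W × 1.86 = 541.7 × 1.86 = 1008.
FS_overturning = M_r/M_o = 1008/317.7 = 3.171.

3.17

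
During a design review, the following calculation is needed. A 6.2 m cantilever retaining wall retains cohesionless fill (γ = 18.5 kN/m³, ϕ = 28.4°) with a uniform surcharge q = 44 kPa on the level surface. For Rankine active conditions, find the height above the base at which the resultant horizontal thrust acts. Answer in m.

2.52 m

K_a = 0.3554.
Triangular part P₁ = ½K_aγH² = 126.4 at H/3 = 2.067 m; rectangular part P₂ = K_a q H = 96.94 at H/2 = 3.100 m.
ȳ = (P₁·2.067 + P₂·3.100)/(P₁+P₂) = 2.515 m.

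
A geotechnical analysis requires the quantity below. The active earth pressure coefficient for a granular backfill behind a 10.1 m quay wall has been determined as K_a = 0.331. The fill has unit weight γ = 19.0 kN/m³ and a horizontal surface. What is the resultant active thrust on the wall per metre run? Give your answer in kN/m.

321 kN/m

P = ½ K_a γ H² = 0.5 × 0.331 × 19.0 × 10.1² = 320.8 kN/m.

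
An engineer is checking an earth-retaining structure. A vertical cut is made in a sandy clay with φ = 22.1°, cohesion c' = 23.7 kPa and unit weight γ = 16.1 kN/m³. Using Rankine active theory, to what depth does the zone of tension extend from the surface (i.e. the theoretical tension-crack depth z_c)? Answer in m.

4.37 m

K_a = tan²(45° − 22.1°/2) = 0.4533; √K_a = 0.6732.
The active pressure is zero where K_a γ z = 2c√K_a, so z_c = 2c/(γ√K_a) = 2×23.7/(16.1×0.6732) = 4.373 m.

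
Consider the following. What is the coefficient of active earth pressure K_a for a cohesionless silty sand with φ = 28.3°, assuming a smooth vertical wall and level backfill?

K_a = (1 − sin φ)/(1 + sin φ) = (1 − sin 28.3°)/(1 + sin 28.3°) = 0.3568.

0.357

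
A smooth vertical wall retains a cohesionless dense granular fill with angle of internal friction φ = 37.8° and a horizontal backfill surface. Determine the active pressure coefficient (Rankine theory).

K_a = (1 − sin φ)/(1 + sin φ) = (1 − sin 37.8°)/(1 + sin 37.8°) = 0.2400.

0.240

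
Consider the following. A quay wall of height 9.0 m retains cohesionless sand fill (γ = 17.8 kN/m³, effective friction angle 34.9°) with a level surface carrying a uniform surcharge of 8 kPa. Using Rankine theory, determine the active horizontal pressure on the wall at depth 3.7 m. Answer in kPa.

K_a = (1 − sin φ)/(1 + sin φ) = 0.2721.
σ_v = γz + q = 17.8 × 3.7 + 8 = 73.86 kPa.
σ_h = K_a σ_v = 0.2721 × 73.86 = 20.10 kPa.

20.1 kPa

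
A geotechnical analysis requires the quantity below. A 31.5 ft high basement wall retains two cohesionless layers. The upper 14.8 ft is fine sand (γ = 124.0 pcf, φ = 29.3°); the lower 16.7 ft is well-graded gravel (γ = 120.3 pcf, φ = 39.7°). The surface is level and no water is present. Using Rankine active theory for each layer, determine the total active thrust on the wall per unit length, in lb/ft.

15100 lb/ft

K_a1 = tan²(45°−29.3°/2) = 0.3428; K_a2 = tan²(45°−39.7°/2) = 0.2204.
Layer 1: σ at base = K_a1 γ₁ h₁ = 629.2 psf; P₁ = ½×629.2×14.8 = 4656.
Layer 2: σ_v at top = γ₁h₁ = 1835; σ_h top = K_a2×1835 = 404.5; σ_h base = K_a2×(1835+120.3×16.7) = 847.4.
P₂ = ½(404.5+847.4)×16.7 = 10450. Total P_a = 4656+10450 = 15110 lb/ft.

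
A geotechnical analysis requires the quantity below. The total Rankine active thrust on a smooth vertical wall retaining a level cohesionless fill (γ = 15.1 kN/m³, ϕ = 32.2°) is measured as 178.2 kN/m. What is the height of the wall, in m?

8.80 m

K_a = 0.3047. P_a = ½ K_a γ H² ⇒ H = √(2P_a/(K_a γ)).
H = √(2×178.2/(0.3047×15.1)) = 8.801 m.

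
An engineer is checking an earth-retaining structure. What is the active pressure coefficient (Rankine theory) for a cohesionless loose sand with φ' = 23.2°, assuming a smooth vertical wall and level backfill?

K_a = tan²(45° − φ/2) = tan²(33.40°) = 0.4348.

0.435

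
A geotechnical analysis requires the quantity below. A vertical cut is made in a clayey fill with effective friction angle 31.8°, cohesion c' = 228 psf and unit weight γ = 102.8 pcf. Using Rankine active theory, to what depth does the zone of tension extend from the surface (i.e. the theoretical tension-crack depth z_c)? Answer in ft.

7.97 ft

K_a = tan²(45° − 31.8°/2) = 0.3098; √K_a = 0.5566.
The active pressure is zero where K_a γ z = 2c√K_a, so z_c = 2c/(γ√K_a) = 2×228/(102.8×0.5566) = 7.970 ft.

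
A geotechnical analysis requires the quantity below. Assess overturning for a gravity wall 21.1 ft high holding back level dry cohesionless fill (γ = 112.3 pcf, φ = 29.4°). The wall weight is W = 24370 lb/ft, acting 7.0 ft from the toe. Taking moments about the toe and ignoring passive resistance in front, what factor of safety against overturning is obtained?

2.84

K_a = tan²(45° − 29.4°/2) = 0.3415.
P_a = ½K_aγH² = 0.5×0.3415×112.3×21.1² = 8536 lb/ft, acting at H/3 = 7.033 ft above the base.
Overturning moment M_o = P_a × H/3 = 8536 × 7.033 = 60040.
Resisting moment M_r = W × 7.0 = 24370 × 7.0 = 170600.
FS_overturning = M_r/M_o = 170600/60040 = 2.841.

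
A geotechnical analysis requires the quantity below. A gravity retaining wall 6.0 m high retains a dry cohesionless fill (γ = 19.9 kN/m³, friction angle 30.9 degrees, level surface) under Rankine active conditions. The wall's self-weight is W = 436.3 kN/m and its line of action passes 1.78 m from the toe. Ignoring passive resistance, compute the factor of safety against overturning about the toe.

K_a = tan²(45° − 30.9°/2) = 0.3214.
P_a = ½K_aγH² = 0.5×0.3214×19.9×6.0² = 115.1 kN/m, acting at H/3 = 2.000 m above the base.
Overturning moment M_o = P_a × H/3 = 115.1 × 2.000 = 230.3.
Resisting moment M_r = W × 1.78 = 436.3 × 1.78 = 776.6.
FS_overturning = M_r/M_o = 776.6/230.3 = 3.373.

3.37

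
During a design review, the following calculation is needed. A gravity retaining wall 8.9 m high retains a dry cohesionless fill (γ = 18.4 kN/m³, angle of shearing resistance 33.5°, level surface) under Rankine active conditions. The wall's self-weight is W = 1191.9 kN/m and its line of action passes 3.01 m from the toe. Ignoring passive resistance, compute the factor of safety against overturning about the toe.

K_a = tan²(45° − 33.5°/2) = 0.2887.
P_a = ½K_aγH² = 0.5×0.2887×18.4×8.9² = 210.4 kN/m, acting at H/3 = 2.967 m above the base.
Overturning moment M_o = P_a × H/3 = 210.4 × 2.967 = 624.2.
Resisting moment M_r = W × 3.01 = 1191.9 × 3.01 = 3588.
FS_overturning = M_r/M_o = 3588/624.2 = 5.748.

5.75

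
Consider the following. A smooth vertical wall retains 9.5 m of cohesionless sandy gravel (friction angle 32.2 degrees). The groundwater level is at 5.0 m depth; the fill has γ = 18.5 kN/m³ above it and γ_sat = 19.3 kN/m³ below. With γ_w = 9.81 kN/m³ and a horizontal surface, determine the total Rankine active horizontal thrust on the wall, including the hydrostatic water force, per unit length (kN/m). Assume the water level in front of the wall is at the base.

K_a = tan²(45° − φ/2) = 0.3047.
γ' = 19.3 − 9.81 = 9.490 kN/m³. Depth below WT = 4.5 m.
σ'_h at WT = K_a γ d_w = 28.19 kPa; at base = 28.19 + K_a γ' × 4.5 = 41.20 kPa.
P₁ (0–5.0 m) = ½×28.19×5.0 = 70.47. P₂ (5.0–9.5 m) = ½(28.19+41.20)×4.5 = 156.1.
P_w = ½ γ_w h₂² = 0.5×9.81×4.5² = 99.33. Total = 70.47+156.1+99.33 = 325.9 kN/m.

326 kN/m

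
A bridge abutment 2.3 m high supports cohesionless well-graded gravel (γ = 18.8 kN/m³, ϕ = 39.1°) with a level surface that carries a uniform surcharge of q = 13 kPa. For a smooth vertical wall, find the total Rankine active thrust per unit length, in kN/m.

18.0 kN/m

K_a = tan²(45° − φ/2) = 0.2265.
Soil triangle: ½ K_a γ H² = 0.5×0.2265×18.8×2.3² = 11.26 kN/m.
Surcharge rectangle: K_a q H = 0.2265×13×2.3 = 6.772 kN/m.
Total = 11.26 + 6.772 = 18.03 kN/m.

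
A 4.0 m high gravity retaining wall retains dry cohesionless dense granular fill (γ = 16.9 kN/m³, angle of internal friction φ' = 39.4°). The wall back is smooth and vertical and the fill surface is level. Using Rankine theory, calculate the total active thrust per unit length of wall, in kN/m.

K_a = tan²(45° − φ/2) = 0.2234.
P_a = ½ K_a γ H² = 0.5 × 0.2234 × 16.9 × 4.0² = 30.21 kN/m.

30.2 kN/m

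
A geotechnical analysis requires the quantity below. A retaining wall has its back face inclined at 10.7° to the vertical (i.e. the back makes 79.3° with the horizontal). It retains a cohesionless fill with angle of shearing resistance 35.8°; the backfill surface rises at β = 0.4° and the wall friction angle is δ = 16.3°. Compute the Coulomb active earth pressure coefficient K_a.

0.321

K_a = sin²(α+φ) / [sin²α · sin(α−δ) · (1 + √{sin(φ+δ)sin(φ−β) / (sin(α−δ)sin(α+β))})²].
With α = 79.3°, φ = 35.8°, δ = 16.3°, β = 0.4°: K_a = 0.3214.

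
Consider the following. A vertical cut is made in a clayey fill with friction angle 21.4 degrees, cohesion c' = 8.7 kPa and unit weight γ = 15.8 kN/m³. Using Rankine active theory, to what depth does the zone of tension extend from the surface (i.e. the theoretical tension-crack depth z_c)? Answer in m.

K_a = tan²(45° − 21.4°/2) = 0.4653; √K_a = 0.6822.
The active pressure is zero where K_a γ z = 2c√K_a, so z_c = 2c/(γ√K_a) = 2×8.7/(15.8×0.6822) = 1.614 m.

1.61 m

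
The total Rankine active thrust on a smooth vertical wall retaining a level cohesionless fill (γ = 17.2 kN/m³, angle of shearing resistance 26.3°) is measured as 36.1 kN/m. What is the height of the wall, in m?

3.30 m

K_a = 0.3859. P_a = ½ K_a γ H² ⇒ H = √(2P_a/(K_a γ)).
H = √(2×36.1/(0.3859×17.2)) = 3.298 m.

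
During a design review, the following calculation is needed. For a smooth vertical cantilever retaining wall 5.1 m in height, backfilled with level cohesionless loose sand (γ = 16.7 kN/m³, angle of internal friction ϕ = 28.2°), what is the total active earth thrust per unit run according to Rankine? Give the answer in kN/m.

K_a = tan²(45° − φ/2) = 0.3582.
P_a = ½ K_a γ H² = 0.5 × 0.3582 × 16.7 × 5.1² = 77.79 kN/m.

77.8 kN/m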